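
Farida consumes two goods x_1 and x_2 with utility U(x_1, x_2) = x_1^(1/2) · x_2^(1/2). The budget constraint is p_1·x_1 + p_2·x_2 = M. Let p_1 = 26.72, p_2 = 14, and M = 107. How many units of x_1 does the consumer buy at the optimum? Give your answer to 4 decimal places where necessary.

Tangency: MRS = x_2/x_1 = p_1/p_2.
So 0.5·p_2·x_2 = 0.5·p_1·x_1; combined with the budget, a share 0.5 of income goes to x_1.
Demand: x_1*(p_1,p_2,M) = 0.5·M/p_1 and x_2* = 0.5·M/p_2.
At p_1=26.72, p_2=14, M=107: x_1* = 0.5·107/26.72 = 2.0022.

x_1* = 2.0022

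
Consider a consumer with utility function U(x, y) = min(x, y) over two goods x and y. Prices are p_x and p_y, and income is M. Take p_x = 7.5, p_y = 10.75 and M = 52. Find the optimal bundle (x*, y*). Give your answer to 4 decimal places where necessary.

With perfect complements, no substitution: consume in ratio x:y = 1:1.
Budget: p_x·x + p_y·x = M, so (p_x + p_y)·x = M.
Demand: x*(p_x,p_y,M) = M/(p_x + p_y), y* = M/(p_x + p_y).
Here 7.5 + 10.75 = 18.25, giving x* = 2.8493 and y* = 2.8493.

x* = 2.8493, y* = 2.8493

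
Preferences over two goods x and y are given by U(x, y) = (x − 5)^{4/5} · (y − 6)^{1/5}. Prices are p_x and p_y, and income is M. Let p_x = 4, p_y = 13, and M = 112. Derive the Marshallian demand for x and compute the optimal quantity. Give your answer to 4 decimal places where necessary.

Discretionary income = 112 − 5·4 − 6·13 = 14; x* = 5 + 0.8·14/4 = 7.8.

x* = 7.8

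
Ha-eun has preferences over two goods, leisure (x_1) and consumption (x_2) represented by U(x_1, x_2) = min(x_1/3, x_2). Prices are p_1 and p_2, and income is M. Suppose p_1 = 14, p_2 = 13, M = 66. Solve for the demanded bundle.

x_1* = 3.6, x_2* = 1.2

With perfect complements, no substitution: consume in ratio x_1:x_2 = 3:1.
Budget: p_1·x_1 + p_2·(1/3)·x_1 = M, so (3·p_1 + p_2)·x_1 = 3·M.
Demand: x_1*(p_1,p_2,M) = 3·M/(3·p_1 + p_2), x_2* = M/(3·p_1 + p_2).
Here 3·14 + 13 = 55, giving x_1* = 3.6 and x_2* = 1.2.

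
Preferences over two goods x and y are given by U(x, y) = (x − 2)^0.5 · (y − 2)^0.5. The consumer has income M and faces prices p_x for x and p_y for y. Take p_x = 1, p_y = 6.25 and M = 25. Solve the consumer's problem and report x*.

x* = 7.25

MRS = (y−2)/(x−2). Tangency with p_x/p_y gives y−2 = (p_x/p_y)·(x−2).
Substituting into the budget: x* = 2 + 0.5·(M − 2·p_x − 2·p_y)/p_x, and y* = 2 + 0.5·(…)/p_y.
Discretionary income = 25 − 2·1 − 2·6.25 = 10.5; x* = 2 + 0.5·10.5/1 = 7.25.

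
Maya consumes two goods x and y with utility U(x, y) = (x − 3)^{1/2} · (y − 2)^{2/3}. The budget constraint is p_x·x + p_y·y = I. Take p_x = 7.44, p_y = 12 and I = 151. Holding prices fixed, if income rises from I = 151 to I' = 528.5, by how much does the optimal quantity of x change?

MRS = (3/4)·(y−2)/(x−3). Tangency with p_x/p_y gives y−2 = (4/3)·(p_x/p_y)·(x−3).
Substituting into the budget: x* = 3 + 3/7·(I − 3·p_x − 2·p_y)/p_x, and y* = 2 + 4/7·(…)/p_y.
Discretionary income = 151 − 3·7.44 − 2·12 = 104.68; x* = 3 + 3/7·104.68/7.44 = 9.03.
At I' = 528.5: x* = 30.7753. Change: 30.7753 − 9.03 = 21.7454.

Δx* = 21.7454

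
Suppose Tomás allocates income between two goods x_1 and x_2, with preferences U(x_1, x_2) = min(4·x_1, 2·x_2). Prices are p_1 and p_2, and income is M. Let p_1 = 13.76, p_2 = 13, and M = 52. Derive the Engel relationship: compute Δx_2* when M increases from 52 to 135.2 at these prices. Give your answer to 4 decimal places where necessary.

With perfect complements, no substitution: consume in ratio x_1:x_2 = 2:4.
Budget: p_1·x_1 + p_2·2·x_1 = M, so (2·p_1 + 4·p_2)·x_1 = 2·M.
Demand: x_1*(p_1,p_2,M) = 2·M/(2·p_1 + 4·p_2), x_2* = 4·M/(2·p_1 + 4·p_2).
Here 2·13.76 + 4·13 = 79.52, giving x_2* = 2.6157.
At M' = 135.2: x_2* = 6.8008. Change: 6.8008 − 2.6157 = 4.1851.

Δx_2* = 4.1851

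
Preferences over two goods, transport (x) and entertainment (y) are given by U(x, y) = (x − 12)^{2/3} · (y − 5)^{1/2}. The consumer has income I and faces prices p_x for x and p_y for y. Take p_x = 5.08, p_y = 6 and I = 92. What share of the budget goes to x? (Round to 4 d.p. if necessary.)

share on x = 0.6691

After buying the subsistence bundle (12, 5), a share 4/7 of the remaining income goes to x: x* = 12 + 4/7·(I − 12p_x − 5p_y)/p_x.
Discretionary income = 92 − 12·5.08 − 5·6 = 1.04; x* = 12 + 4/7·1.04/5.08 = 12.117; y* = 5 + 3/7·1.04/6 = 5.0743.
Expenditure on x: 5.08·12.117 = 61.5543; share = 0.6691.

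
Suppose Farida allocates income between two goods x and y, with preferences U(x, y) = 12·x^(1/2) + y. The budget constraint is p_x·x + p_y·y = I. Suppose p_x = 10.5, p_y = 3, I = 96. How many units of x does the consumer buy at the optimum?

x* = 2.9388

Solve: √x = 6·p_y/p_x, so x*(p_x,p_y) = (6·p_y/p_x)², and y* = (I − p_x·x*)/p_y.
Plugging in: x* = (6·3/10.5)² = 2.9388.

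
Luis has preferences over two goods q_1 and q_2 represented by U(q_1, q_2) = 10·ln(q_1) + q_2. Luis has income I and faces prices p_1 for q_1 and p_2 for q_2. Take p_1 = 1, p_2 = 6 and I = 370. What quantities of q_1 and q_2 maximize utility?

q_1* = 60, q_2* = 51.6667

MU_q_1 = 10/q_1, MU_q_2 = 1. Tangency: 10/q_1 = p_1/p_2.
So q_1*(p_1,p_2) = 10·p_2/p_1, independent of income; and q_2* = (I − 10·p_2)/p_2.
At the given prices: q_1* = 10·6/1 = 60, and q_2* = 51.6667.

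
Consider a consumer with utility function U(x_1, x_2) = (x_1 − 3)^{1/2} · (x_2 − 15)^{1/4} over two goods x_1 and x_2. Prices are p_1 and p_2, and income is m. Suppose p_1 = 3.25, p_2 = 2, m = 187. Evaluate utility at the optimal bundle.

Let x_1' = x_1−3, x_2' = x_2−15. MRS = 2·x_2'/x_1' = p_1/p_2.
After buying the subsistence bundle (3, 15), a share 2/3 of the remaining income goes to x_1: x_1* = 3 + 2/3·(m − 3p_1 − 15p_2)/p_1.
Discretionary income = 187 − 3·3.25 − 15·2 = 147.25; x_1* = 3 + 2/3·147.25/3.25 = 33.2051; x_2* = 15 + 1/3·147.25/2 = 39.5417.
Utility at the optimum: U(33.2051, 39.5417) = 12.2325.

V = 12.2325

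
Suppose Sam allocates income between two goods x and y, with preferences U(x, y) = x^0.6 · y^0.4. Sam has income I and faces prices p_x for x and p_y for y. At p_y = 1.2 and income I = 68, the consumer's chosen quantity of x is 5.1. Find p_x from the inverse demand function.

p_x = 8

Tangency: MRS = (3/2)·y/x = p_x/p_y.
Rearranging, p_y·y = (2/3)·p_x·x. Substituting into the budget gives p_x·x·(1 + (2/3)) = I.
Demand: x*(p_x,p_y,I) = 0.6·I/p_x and y* = 0.4·I/p_y.
Set x* = 5.1 in the demand function and solve for p_x: p_x = 8.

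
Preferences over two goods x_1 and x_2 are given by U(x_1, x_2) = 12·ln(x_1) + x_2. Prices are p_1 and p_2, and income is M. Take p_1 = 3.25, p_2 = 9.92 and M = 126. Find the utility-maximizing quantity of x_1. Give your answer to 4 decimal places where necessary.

MU_x_1 = 12/x_1, MU_x_2 = 1. Tangency: 12/x_1 = p_1/p_2.
So x_1*(p_1,p_2) = 12·p_2/p_1, independent of income; and x_2* = (M − 12·p_2)/p_2.
At the given prices: x_1* = 12·9.92/3.25 = 36.6277.

x_1* = 36.6277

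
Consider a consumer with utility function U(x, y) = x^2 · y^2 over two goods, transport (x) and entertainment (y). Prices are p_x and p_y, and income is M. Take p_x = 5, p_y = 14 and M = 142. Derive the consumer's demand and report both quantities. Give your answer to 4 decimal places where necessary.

The MRS is y/x. Set MRS = p_x/p_y.
So 2·p_y·y = 2·p_x·x; combined with the budget, a share 0.5 of income goes to x.
Demand: x*(p_x,p_y,M) = 0.5·M/p_x and y* = 0.5·M/p_y.
At p_x=5, p_y=14, M=142: x* = 0.5·142/5 = 14.2, y* = 5.0714.

x* = 14.2, y* = 5.0714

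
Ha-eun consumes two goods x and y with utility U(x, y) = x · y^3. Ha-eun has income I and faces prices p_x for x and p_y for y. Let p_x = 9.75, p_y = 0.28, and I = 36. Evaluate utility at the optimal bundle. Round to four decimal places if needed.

V = 827665.9565

Tangency: MRS = (1/3)·y/x = p_x/p_y.
Rearranging, p_y·y = 3·p_x·x. Substituting into the budget gives p_x·x·(1 + 3) = I.
Demand: x*(p_x,p_y,I) = 0.25·I/p_x and y* = 0.75·I/p_y.
At p_x=9.75, p_y=0.28, I=36: x* = 0.25·36/9.75 = 0.9231, y* = 96.4286.
Utility at the optimum: U(0.9231, 96.4286) = 827665.9565.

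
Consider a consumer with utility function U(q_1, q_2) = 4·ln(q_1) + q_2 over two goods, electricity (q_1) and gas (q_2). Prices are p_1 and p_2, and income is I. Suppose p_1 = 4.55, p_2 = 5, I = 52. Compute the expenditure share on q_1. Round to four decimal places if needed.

share on q_1 = 0.3846

Set MRS = p_1/p_2: (4/q_1)/1 = p_1/p_2.
So q_1*(p_1,p_2) = 4·p_2/p_1, independent of income; and q_2* = (I − 4·p_2)/p_2.
At the given prices: q_1* = 4·5/4.55 = 4.3956, and q_2* = 6.4.
Expenditure on q_1: 4.55·4.3956 = 20; share = 0.3846.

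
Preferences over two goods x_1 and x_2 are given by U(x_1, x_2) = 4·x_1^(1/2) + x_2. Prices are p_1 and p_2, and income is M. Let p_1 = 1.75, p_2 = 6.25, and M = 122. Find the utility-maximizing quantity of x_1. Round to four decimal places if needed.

Utility is quasi-linear in x_2; the FOC for x_1 is 2/√x_1 = p_1/p_2.
Solve: √x_1 = 2·p_2/p_1, so x_1*(p_1,p_2) = (2·p_2/p_1)², and x_2* = (M − p_1·x_1*)/p_2.
Plugging in: x_1* = (2·6.25/1.75)² = 51.0204.

x_1* = 51.0204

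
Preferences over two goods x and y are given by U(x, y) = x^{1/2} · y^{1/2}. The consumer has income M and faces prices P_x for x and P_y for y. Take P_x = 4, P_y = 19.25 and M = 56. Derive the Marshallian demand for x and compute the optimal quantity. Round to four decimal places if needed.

Tangency: MRS = y/x = P_x/P_y.
So 0.5·P_y·y = 0.5·P_x·x; combined with the budget, a share 0.5 of income goes to x.
Demand: x*(P_x,P_y,M) = 0.5·M/P_x and y* = 0.5·M/P_y.
At P_x=4, P_y=19.25, M=56: x* = 0.5·56/4 = 7.

x* = 7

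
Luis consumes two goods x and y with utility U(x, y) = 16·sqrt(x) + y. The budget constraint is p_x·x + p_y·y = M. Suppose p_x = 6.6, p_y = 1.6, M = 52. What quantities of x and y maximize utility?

Set MRS = p_x/p_y: 8·x^(−1/2) = p_x/p_y.
Solve: √x = 8·p_y/p_x, so x*(p_x,p_y) = (8·p_y/p_x)², and y* = (M − p_x·x*)/p_y.
Plugging in: x* = (8·1.6/6.6)² = 3.7612, y* = 16.9848.

x* = 3.7612, y* = 16.9848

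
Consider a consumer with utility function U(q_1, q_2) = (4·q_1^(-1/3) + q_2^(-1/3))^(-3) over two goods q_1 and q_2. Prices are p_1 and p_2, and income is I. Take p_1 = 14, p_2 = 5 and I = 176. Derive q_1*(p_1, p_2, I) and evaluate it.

q_1* = 9.873

MRS = MU_q_1/MU_q_2 = 4·(q_2/q_1)^(4/3). Set equal to p_1/p_2.
Hence q_2/q_1 = ((1/4)·p_1/p_2)^(1/(4/3)), i.e. raised to the 0.75 power.
Substitute q_2 = (q_2/q_1)·q_1 into the budget: q_1* = I/(p_1 + p_2·(q_2/q_1)).
Numerically q_2/q_1 = 0.765286, so q_1* = 176/(14 + 5·0.765286) = 9.873.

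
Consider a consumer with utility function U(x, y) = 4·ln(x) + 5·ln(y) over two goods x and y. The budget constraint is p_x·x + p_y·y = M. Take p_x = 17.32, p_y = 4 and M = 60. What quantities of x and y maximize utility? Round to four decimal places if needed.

x* = 1.5396, y* = 8.3333

The MRS is (4/5)·y/x. Set MRS = p_x/p_y.
Rearranging, p_y·y = (5/4)·p_x·x. Substituting into the budget gives p_x·x·(1 + (5/4)) = M.
Demand: x*(p_x,p_y,M) = 4/9·M/p_x and y* = 5/9·M/p_y.
At p_x=17.32, p_y=4, M=60: x* = 4/9·60/17.32 = 1.5396, y* = 8.3333.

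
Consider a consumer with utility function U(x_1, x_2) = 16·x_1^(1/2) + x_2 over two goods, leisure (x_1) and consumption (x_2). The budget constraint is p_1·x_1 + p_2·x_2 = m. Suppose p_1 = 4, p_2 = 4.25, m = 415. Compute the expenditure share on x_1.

Thus x_1* = (8·p_2/p_1)² — independent of m — with the rest of income spent on x_2.
Plugging in: x_1* = (8·4.25/4)² = 72.25, x_2* = 29.6471.
Expenditure on x_1: 4·72.25 = 289; share = 0.6964.

share on x_1 = 0.6964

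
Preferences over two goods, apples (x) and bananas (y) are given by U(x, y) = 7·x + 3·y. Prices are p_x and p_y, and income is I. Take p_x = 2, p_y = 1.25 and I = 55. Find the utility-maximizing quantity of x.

Perfect substitutes: compare marginal utility per dollar. 7/p_x vs 3/p_y → 3.5 vs 2.4.
x gives more utility per dollar, so spend all income on x: x* = I/p_x, y* = 0.
Numerically: x* = 27.5, y* = 0.

x* = 27.5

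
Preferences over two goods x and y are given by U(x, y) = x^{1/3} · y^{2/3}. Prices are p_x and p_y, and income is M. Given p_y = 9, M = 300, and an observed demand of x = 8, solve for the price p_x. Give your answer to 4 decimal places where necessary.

p_x = 12.5

The MRS is (1/2)·y/x. Set MRS = p_x/p_y.
So 1/3·p_y·y = 2/3·p_x·x; combined with the budget, a share 1/3 of income goes to x.
Demand: x*(p_x,p_y,M) = 1/3·M/p_x and y* = 2/3·M/p_y.
Set x* = 8 in the demand function and solve for p_x: p_x = 12.5.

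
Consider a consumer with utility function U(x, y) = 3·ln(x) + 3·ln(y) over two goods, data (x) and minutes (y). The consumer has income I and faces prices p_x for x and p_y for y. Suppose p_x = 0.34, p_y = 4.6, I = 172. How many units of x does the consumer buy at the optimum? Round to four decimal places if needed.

x* = 252.9412

The MRS is y/x. Set MRS = p_x/p_y.
Rearranging, p_y·y = p_x·x. Substituting into the budget gives p_x·x·(1 + 1) = I.
Demand: x*(p_x,p_y,I) = 0.5·I/p_x and y* = 0.5·I/p_y.
At p_x=0.34, p_y=4.6, I=172: x* = 0.5·172/0.34 = 252.9412.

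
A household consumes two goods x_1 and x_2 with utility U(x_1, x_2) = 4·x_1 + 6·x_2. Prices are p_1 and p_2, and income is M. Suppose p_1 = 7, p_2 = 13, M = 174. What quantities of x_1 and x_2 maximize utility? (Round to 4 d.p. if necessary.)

x_1* = 24.8571, x_2* = 0

Linear utility — the consumer picks whichever good has higher MU/price: 4/7 = 0.5714 vs 6/13 = 0.4615.
x_1 gives more utility per dollar, so spend all income on x_1: x_1* = M/p_1, x_2* = 0.
Numerically: x_1* = 24.8571, x_2* = 0.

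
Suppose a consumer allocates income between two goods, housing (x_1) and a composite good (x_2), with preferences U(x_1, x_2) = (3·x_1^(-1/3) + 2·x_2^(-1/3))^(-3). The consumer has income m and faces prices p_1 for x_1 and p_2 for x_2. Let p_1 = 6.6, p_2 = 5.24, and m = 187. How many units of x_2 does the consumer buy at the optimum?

x_2* = 14.6505

MU_x_1 ∝ 3·x_1^(-4/3), MU_x_2 ∝ 2·x_2^(-4/3), so MRS = (3/2)·(x_2/x_1)^(4/3) = p_1/p_2.
Hence x_2/x_1 = ((2/3)·p_1/p_2)^(1/(4/3)), i.e. raised to the 0.75 power.
Substitute x_2 = (x_2/x_1)·x_1 into the budget: x_1* = m/(p_1 + p_2·(x_2/x_1)).
Numerically x_2/x_1 = 0.877185, so x_1* = 187/(6.6 + 5.24·0.877185) = 16.7017 and x_2* = 0.877185·16.7017 = 14.6505.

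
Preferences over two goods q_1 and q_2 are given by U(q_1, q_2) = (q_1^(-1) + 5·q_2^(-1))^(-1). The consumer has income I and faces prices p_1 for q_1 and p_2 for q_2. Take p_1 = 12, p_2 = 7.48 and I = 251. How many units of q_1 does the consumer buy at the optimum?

q_1* = 7.5637

MU_q_1 ∝ q_1^(-2), MU_q_2 ∝ 5·q_2^(-2), so MRS = (1/5)·(q_2/q_1)^(2) = p_1/p_2.
Hence q_2/q_1 = (5·p_1/p_2)^(1/(2)), i.e. raised to the 0.5 power.
With the ratio pinned down, the budget gives q_1* = I/(p_1 + p_2·(q_2/q_1)) and q_2* = (q_2/q_1)·q_1*.
Numerically q_2/q_1 = 2.832206, so q_1* = 251/(12 + 7.48·2.832206) = 7.5637.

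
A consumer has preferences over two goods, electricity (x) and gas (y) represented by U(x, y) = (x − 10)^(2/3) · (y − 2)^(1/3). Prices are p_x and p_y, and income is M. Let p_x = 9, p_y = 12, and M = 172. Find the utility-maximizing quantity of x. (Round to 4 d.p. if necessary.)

This is Cobb-Douglas in (x−10, y−2): tangency gives 2/3·p_y·(y−2) = 1/3·p_x·(x−10).
After buying the subsistence bundle (10, 2), a share 2/3 of the remaining income goes to x: x* = 10 + 2/3·(M − 10p_x − 2p_y)/p_x.
Discretionary income = 172 − 10·9 − 2·12 = 58; x* = 10 + 2/3·58/9 = 14.2963.

x* = 14.2963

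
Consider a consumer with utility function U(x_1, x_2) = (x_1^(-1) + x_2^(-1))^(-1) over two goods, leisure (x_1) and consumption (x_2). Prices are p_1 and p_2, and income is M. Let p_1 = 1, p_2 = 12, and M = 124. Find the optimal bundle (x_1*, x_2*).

x_1* = 27.7771, x_2* = 8.0186

MU_x_1 ∝ x_1^(-2), MU_x_2 ∝ x_2^(-2), so MRS = (x_2/x_1)^(2) = p_1/p_2.
Hence x_2/x_1 = (p_1/p_2)^(1/(2)), i.e. raised to the 0.5 power.
Substitute x_2 = (x_2/x_1)·x_1 into the budget: x_1* = M/(p_1 + p_2·(x_2/x_1)).
Numerically x_2/x_1 = 0.288675, so x_1* = 124/(1 + 12·0.288675) = 27.7771 and x_2* = 0.288675·27.7771 = 8.0186.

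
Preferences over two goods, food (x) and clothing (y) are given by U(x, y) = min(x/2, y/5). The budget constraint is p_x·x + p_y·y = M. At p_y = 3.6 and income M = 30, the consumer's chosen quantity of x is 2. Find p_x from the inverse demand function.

p_x = 6

With perfect complements, no substitution: consume in ratio x:y = 2:5.
Budget: p_x·x + p_y·(5/2)·x = M, so (2·p_x + 5·p_y)·x = 2·M.
Demand: x*(p_x,p_y,M) = 2·M/(2·p_x + 5·p_y), y* = 5·M/(2·p_x + 5·p_y).
Set x* = 2 in the demand function and solve for p_x: p_x = 6.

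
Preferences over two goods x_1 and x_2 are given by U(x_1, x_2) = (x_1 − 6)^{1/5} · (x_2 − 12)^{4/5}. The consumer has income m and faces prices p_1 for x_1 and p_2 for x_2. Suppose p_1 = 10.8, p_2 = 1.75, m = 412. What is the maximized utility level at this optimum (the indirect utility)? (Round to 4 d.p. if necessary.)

This is Cobb-Douglas in (x_1−6, x_2−12): tangency gives 0.2·p_2·(x_2−12) = 0.8·p_1·(x_1−6).
After buying the subsistence bundle (6, 12), a share 0.2 of the remaining income goes to x_1: x_1* = 6 + 0.2·(m − 6p_1 − 12p_2)/p_1.
Discretionary income = 412 − 6·10.8 − 12·1.75 = 326.2; x_1* = 6 + 0.2·326.2/10.8 = 12.0407; x_2* = 12 + 0.8·326.2/1.75 = 161.12.
Utility at the optimum: U(12.0407, 161.12) = 78.532.

V = 78.532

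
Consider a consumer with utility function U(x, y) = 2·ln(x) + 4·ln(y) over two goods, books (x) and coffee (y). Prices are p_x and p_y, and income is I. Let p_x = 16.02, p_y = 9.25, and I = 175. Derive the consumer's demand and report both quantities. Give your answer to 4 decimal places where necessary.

x* = 3.6413, y* = 12.6126

At p_x=16.02, p_y=9.25, I=175: x* = 1/3·175/16.02 = 3.6413, y* = 12.6126.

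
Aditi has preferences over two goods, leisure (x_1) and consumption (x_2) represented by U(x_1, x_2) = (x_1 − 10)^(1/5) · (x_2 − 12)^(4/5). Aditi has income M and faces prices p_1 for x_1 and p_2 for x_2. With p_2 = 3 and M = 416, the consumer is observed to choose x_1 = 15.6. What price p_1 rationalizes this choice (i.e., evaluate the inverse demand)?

p_1 = 10

Let x_1' = x_1−10, x_2' = x_2−12. MRS = (1/4)·x_2'/x_1' = p_1/p_2.
After buying the subsistence bundle (10, 12), a share 0.2 of the remaining income goes to x_1: x_1* = 10 + 0.2·(M − 10p_1 − 12p_2)/p_1.
Set x_1* = 15.6 in the demand function and solve for p_1: p_1 = 10.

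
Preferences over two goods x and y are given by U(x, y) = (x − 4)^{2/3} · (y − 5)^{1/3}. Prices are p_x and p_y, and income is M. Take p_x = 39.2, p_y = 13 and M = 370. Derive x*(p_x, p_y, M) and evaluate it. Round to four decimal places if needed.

x* = 6.5204

Let x' = x−4, y' = y−5. MRS = 2·y'/x' = p_x/p_y.
Substituting into the budget: x* = 4 + 2/3·(M − 4·p_x − 5·p_y)/p_x, and y* = 5 + 1/3·(…)/p_y.
Discretionary income = 370 − 4·39.2 − 5·13 = 148.2; x* = 4 + 2/3·148.2/39.2 = 6.5204.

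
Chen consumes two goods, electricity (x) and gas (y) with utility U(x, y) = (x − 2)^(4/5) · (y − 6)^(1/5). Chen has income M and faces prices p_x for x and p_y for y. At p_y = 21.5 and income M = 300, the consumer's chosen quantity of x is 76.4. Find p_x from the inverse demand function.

p_x = 1.8

This is Cobb-Douglas in (x−2, y−6): tangency gives 0.8·p_y·(y−6) = 0.2·p_x·(x−2).
Substituting into the budget: x* = 2 + 0.8·(M − 2·p_x − 6·p_y)/p_x, and y* = 6 + 0.2·(…)/p_y.
Set x* = 76.4 in the demand function and solve for p_x: p_x = 1.8.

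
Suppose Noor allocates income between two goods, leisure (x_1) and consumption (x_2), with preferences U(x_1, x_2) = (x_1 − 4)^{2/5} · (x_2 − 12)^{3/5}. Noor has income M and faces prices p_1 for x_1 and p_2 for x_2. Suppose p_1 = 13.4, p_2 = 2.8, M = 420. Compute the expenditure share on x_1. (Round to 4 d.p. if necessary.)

MRS = (2/3)·(x_2−12)/(x_1−4). Tangency with p_1/p_2 gives x_2−12 = (3/2)·(p_1/p_2)·(x_1−4).
Substituting into the budget: x_1* = 4 + 0.4·(M − 4·p_1 − 12·p_2)/p_1, and x_2* = 12 + 0.6·(…)/p_2.
Discretionary income = 420 − 4·13.4 − 12·2.8 = 332.8; x_1* = 4 + 0.4·332.8/13.4 = 13.9343; x_2* = 12 + 0.6·332.8/2.8 = 83.3143.
Expenditure on x_1: 13.4·13.9343 = 186.72; share = 0.4446.

share on x_1 = 0.4446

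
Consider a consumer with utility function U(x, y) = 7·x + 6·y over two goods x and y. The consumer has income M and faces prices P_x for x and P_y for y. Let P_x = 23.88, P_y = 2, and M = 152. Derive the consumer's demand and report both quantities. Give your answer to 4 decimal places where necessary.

x* = 0, y* = 76

Linear utility — the consumer picks whichever good has higher MU/price: 7/23.88 = 0.2931 vs 6/2 = 3.
y gives more utility per dollar, so spend all income on y: y* = M/P_y, x* = 0.
Numerically: x* = 0, y* = 76.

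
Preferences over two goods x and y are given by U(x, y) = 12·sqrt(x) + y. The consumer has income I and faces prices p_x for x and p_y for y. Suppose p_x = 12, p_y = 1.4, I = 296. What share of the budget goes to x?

Plugging in: x* = (6·1.4/12)² = 0.49, y* = 207.2286.
Expenditure on x: 12·0.49 = 5.88; share = 0.0199.

share on x = 0.0199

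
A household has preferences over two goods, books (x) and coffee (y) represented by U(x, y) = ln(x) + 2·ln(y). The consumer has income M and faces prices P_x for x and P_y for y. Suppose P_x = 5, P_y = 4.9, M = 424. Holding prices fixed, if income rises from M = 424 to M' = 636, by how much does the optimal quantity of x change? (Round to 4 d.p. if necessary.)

Δx* = 14.1333

MU_x/MU_y = (y)/(2·x); tangency sets this equal to P_x/P_y.
So P_y·y = 2·P_x·x; combined with the budget, a share 1/3 of income goes to x.
Demand: x*(P_x,P_y,M) = 1/3·M/P_x and y* = 2/3·M/P_y.
At P_x=5, P_y=4.9, M=424: x* = 1/3·424/5 = 28.2667.
At M' = 636: x* = 42.4. Change: 42.4 − 28.2667 = 14.1333.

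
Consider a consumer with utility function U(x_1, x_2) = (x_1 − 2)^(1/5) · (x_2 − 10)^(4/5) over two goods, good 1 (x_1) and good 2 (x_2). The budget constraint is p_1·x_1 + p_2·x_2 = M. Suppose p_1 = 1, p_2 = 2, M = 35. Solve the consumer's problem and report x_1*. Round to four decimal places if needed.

x_1* = 4.6

Substituting into the budget: x_1* = 2 + 0.2·(M − 2·p_1 − 10·p_2)/p_1, and x_2* = 10 + 0.8·(…)/p_2.
Discretionary income = 35 − 2·1 − 10·2 = 13; x_1* = 2 + 0.2·13/1 = 4.6.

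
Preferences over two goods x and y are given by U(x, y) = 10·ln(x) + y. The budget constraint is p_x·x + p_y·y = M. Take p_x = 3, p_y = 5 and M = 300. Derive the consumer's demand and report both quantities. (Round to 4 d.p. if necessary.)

Set MRS = p_x/p_y: (10/x)/1 = p_x/p_y.
So x*(p_x,p_y) = 10·p_y/p_x, independent of income; and y* = (M − 10·p_y)/p_y.
At the given prices: x* = 10·5/3 = 16.6667, and y* = 50.

x* = 16.6667, y* = 50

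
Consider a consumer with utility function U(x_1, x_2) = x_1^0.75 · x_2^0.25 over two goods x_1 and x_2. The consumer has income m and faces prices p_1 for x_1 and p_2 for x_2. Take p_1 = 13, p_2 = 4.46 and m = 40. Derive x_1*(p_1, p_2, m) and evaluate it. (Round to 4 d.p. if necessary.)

MU_x_1/MU_x_2 = (0.75·x_2)/(0.25·x_1); tangency sets this equal to p_1/p_2.
So 0.75·p_2·x_2 = 0.25·p_1·x_1; combined with the budget, a share 0.75 of income goes to x_1.
Demand: x_1*(p_1,p_2,m) = 0.75·m/p_1 and x_2* = 0.25·m/p_2.
At p_1=13, p_2=4.46, m=40: x_1* = 0.75·40/13 = 2.3077.

x_1* = 2.3077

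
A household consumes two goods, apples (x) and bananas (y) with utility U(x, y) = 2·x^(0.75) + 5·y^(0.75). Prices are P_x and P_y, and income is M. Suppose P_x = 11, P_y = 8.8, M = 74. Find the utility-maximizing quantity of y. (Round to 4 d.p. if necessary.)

MU_x ∝ 2·x^(-0.25), MU_y ∝ 5·y^(-0.25), so MRS = (2/5)·(y/x)^(0.25) = P_x/P_y.
Hence y/x = ((5/2)·P_x/P_y)^(1/(0.25)), i.e. raised to the 4 power.
Substitute y = (y/x)·x into the budget: x* = M/(P_x + P_y·(y/x)).
Numerically y/x = 95.367432, so x* = 74/(11 + 8.8·95.367432) = 0.087 and y* = 95.367432·0.087 = 8.3003.

y* = 8.3003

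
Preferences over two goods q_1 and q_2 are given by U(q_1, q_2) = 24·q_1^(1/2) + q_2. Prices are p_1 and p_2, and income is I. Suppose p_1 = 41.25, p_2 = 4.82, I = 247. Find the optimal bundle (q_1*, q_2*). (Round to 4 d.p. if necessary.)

q_1* = 1.9661, q_2* = 34.4186

Set MRS = p_1/p_2: 12·q_1^(−1/2) = p_1/p_2.
Solve: √q_1 = 12·p_2/p_1, so q_1*(p_1,p_2) = (12·p_2/p_1)², and q_2* = (I − p_1·q_1*)/p_2.
Plugging in: q_1* = (12·4.82/41.25)² = 1.9661, q_2* = 34.4186.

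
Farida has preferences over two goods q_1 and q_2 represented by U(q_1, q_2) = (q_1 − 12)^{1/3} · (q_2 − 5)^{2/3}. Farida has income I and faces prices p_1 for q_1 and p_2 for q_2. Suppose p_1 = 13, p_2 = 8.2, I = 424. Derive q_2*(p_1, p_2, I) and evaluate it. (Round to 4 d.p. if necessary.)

q_2* = 23.4553

Discretionary income = 424 − 12·13 − 5·8.2 = 227; q_2* = 5 + 2/3·227/8.2 = 23.4553.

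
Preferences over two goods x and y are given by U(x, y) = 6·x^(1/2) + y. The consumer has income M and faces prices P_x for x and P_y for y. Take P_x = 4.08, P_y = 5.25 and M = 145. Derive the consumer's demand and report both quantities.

x* = 14.9019, y* = 16.0382

MU_x = 3/√x, MU_y = 1. Tangency: 3/√x = P_x/P_y.
Thus x* = (3·P_y/P_x)² — independent of M — with the rest of income spent on y.
Plugging in: x* = (3·5.25/4.08)² = 14.9019, y* = 16.0382.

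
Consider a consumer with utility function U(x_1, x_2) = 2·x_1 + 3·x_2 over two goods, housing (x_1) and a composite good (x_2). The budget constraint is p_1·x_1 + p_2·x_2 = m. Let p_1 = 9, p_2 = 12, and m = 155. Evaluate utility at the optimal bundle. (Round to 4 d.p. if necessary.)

x_2 gives more utility per dollar, so spend all income on x_2: x_2* = m/p_2, x_1* = 0.
Numerically: x_1* = 0, x_2* = 12.9167.
Utility at the optimum: U(0, 12.9167) = 38.75.

V = 38.75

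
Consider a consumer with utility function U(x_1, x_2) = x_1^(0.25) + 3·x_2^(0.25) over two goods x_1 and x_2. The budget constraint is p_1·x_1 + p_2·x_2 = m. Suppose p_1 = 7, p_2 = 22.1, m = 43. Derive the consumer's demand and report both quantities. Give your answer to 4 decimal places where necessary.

x_1* = 1.5554, x_2* = 1.453

MRS = MU_x_1/MU_x_2 = (1/3)·(x_2/x_1)^(0.75). Set equal to p_1/p_2.
Hence x_2/x_1 = (3·p_1/p_2)^(1/(0.75)), i.e. raised to the 4/3 power.
With the ratio pinned down, the budget gives x_1* = m/(p_1 + p_2·(x_2/x_1)) and x_2* = (x_2/x_1)·x_1*.
Numerically x_2/x_1 = 0.934192, so x_1* = 43/(7 + 22.1·0.934192) = 1.5554 and x_2* = 0.934192·1.5554 = 1.453.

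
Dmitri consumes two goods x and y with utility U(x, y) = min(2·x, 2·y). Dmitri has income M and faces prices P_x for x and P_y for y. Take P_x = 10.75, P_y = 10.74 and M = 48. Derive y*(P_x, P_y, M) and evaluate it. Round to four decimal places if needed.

Leontief preferences: the optimum is at the kink where x/2 = y/2, i.e. y = x.
Budget: P_x·x + P_y·x = M, so (2·P_x + 2·P_y)·x = 2·M.
Demand: x*(P_x,P_y,M) = 2·M/(2·P_x + 2·P_y), y* = 2·M/(2·P_x + 2·P_y).
Here 2·10.75 + 2·10.74 = 42.98, giving y* = 2.2336.

y* = 2.2336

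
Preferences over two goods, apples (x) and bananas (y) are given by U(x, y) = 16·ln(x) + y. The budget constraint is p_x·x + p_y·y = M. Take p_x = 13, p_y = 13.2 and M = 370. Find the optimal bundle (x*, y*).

x* = 16.2462, y* = 12.0303

Set MRS = p_x/p_y: (16/x)/1 = p_x/p_y.
So x*(p_x,p_y) = 16·p_y/p_x, independent of income; and y* = (M − 16·p_y)/p_y.
At the given prices: x* = 16·13.2/13 = 16.2462, and y* = 12.0303.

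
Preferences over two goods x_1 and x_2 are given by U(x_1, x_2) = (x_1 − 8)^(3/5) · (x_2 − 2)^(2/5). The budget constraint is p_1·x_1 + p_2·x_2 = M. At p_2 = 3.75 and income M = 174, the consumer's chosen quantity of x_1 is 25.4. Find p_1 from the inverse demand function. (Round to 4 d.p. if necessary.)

This is Cobb-Douglas in (x_1−8, x_2−2): tangency gives 0.6·p_2·(x_2−2) = 0.4·p_1·(x_1−8).
After buying the subsistence bundle (8, 2), a share 0.6 of the remaining income goes to x_1: x_1* = 8 + 0.6·(M − 8p_1 − 2p_2)/p_1.
Set x_1* = 25.4 in the demand function and solve for p_1: p_1 = 4.5.

p_1 = 4.5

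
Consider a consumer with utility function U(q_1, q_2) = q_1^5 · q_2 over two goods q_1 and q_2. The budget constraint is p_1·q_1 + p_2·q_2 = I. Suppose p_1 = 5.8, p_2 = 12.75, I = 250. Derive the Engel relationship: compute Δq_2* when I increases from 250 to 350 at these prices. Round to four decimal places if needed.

Δq_2* = 1.3072

Tangency: MRS = 5·q_2/q_1 = p_1/p_2.
Rearranging, p_2·q_2 = (1/5)·p_1·q_1. Substituting into the budget gives p_1·q_1·(1 + (1/5)) = I.
Demand: q_1*(p_1,p_2,I) = 5/6·I/p_1 and q_2* = 1/6·I/p_2.
At p_1=5.8, p_2=12.75, I=250: q_2* = 1/6·250/12.75 = 3.268.
At I' = 350: q_2* = 4.5752. Change: 4.5752 − 3.268 = 1.3072.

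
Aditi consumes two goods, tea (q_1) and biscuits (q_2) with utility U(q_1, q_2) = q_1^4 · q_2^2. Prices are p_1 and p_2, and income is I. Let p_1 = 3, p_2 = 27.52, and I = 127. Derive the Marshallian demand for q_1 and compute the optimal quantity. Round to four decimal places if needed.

q_1* = 28.2222

Tangency: MRS = 2·q_2/q_1 = p_1/p_2.
So 4·p_2·q_2 = 2·p_1·q_1; combined with the budget, a share 2/3 of income goes to q_1.
Demand: q_1*(p_1,p_2,I) = 2/3·I/p_1 and q_2* = 1/3·I/p_2.
At p_1=3, p_2=27.52, I=127: q_1* = 2/3·127/3 = 28.2222.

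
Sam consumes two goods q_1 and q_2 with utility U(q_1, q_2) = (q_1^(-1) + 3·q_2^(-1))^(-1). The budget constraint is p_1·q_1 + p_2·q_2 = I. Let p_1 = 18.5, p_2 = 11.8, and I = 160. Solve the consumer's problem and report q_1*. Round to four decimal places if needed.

q_1* = 3.6289

MRS = MU_q_1/MU_q_2 = (1/3)·(q_2/q_1)^(2). Set equal to p_1/p_2.
Hence q_2/q_1 = (3·p_1/p_2)^(1/(2)), i.e. raised to the 0.5 power.
Substitute q_2 = (q_2/q_1)·q_1 into the budget: q_1* = I/(p_1 + p_2·(q_2/q_1)).
Numerically q_2/q_1 = 2.16873, so q_1* = 160/(18.5 + 11.8·2.16873) = 3.6289.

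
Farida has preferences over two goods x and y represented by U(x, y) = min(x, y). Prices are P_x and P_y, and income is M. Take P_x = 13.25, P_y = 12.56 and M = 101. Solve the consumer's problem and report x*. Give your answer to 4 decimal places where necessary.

With perfect complements, no substitution: consume in ratio x:y = 1:1.
Budget: P_x·x + P_y·x = M, so (P_x + P_y)·x = M.
Demand: x*(P_x,P_y,M) = M/(P_x + P_y), y* = M/(P_x + P_y).
Here 13.25 + 12.56 = 25.81, giving x* = 3.9132.

x* = 3.9132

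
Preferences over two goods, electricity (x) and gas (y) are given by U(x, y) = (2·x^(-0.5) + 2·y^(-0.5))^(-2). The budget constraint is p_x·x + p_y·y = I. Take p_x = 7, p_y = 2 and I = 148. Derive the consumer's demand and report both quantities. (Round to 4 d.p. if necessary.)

From the CES first-order condition, (y/x)^(1.5) = p_x/p_y.
Hence y/x = (p_x/p_y)^(1/(1.5)), i.e. raised to the 2/3 power.
With the ratio pinned down, the budget gives x* = I/(p_x + p_y·(y/x)) and y* = (y/x)·x*.
Numerically y/x = 2.305218, so x* = 148/(7 + 2·2.305218) = 12.7472 and y* = 2.305218·12.7472 = 29.385.

x* = 12.7472, y* = 29.385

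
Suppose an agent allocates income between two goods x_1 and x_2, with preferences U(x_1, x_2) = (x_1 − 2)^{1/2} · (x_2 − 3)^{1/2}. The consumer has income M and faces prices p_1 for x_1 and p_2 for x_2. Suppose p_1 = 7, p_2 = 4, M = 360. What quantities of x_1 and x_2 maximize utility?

MRS = (x_2−3)/(x_1−2). Tangency with p_1/p_2 gives x_2−3 = (p_1/p_2)·(x_1−2).
Substituting into the budget: x_1* = 2 + 0.5·(M − 2·p_1 − 3·p_2)/p_1, and x_2* = 3 + 0.5·(…)/p_2.
Discretionary income = 360 − 2·7 − 3·4 = 334; x_1* = 2 + 0.5·334/7 = 25.8571; x_2* = 3 + 0.5·334/4 = 44.75.

x_1* = 25.8571, x_2* = 44.75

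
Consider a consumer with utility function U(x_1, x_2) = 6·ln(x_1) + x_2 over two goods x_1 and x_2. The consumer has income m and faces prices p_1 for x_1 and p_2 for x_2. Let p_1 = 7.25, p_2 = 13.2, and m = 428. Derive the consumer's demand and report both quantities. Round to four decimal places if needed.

Set MRS = p_1/p_2: (6/x_1)/1 = p_1/p_2.
So x_1*(p_1,p_2) = 6·p_2/p_1, independent of income; and x_2* = (m − 6·p_2)/p_2.
At the given prices: x_1* = 6·13.2/7.25 = 10.9241, and x_2* = 26.4242.

x_1* = 10.9241, x_2* = 26.4242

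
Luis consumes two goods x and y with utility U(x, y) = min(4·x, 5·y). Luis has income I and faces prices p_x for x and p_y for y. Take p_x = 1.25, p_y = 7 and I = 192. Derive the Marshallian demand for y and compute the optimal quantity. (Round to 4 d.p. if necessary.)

Demand: x*(p_x,p_y,I) = 5·I/(5·p_x + 4·p_y), y* = 4·I/(5·p_x + 4·p_y).
Here 5·1.25 + 4·7 = 34.25, giving y* = 22.4234.

y* = 22.4234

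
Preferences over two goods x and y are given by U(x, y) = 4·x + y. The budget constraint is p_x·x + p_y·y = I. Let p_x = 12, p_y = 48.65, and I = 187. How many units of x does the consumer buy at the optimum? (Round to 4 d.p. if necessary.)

x* = 15.5833

Linear utility — the consumer picks whichever good has higher MU/price: 4/12 = 0.3333 vs 1/48.65 = 0.0206.
x gives more utility per dollar, so spend all income on x: x* = I/p_x, y* = 0.
Numerically: x* = 15.5833, y* = 0.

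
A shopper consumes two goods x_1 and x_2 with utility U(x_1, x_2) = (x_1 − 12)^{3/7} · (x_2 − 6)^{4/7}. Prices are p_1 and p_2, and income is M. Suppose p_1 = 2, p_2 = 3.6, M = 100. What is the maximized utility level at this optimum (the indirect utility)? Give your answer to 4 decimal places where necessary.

V = 9.8201

MRS = (3/4)·(x_2−6)/(x_1−12). Tangency with p_1/p_2 gives x_2−6 = (4/3)·(p_1/p_2)·(x_1−12).
Substituting into the budget: x_1* = 12 + 3/7·(M − 12·p_1 − 6·p_2)/p_1, and x_2* = 6 + 4/7·(…)/p_2.
Discretionary income = 100 − 12·2 − 6·3.6 = 54.4; x_1* = 12 + 3/7·54.4/2 = 23.6571; x_2* = 6 + 4/7·54.4/3.6 = 14.6349.
Utility at the optimum: U(23.6571, 14.6349) = 9.8201.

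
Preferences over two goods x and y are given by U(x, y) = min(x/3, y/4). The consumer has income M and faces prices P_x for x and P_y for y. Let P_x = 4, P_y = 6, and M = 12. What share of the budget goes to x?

With perfect complements, no substitution: consume in ratio x:y = 3:4.
Budget: P_x·x + P_y·(4/3)·x = M, so (3·P_x + 4·P_y)·x = 3·M.
Demand: x*(P_x,P_y,M) = 3·M/(3·P_x + 4·P_y), y* = 4·M/(3·P_x + 4·P_y).
Here 3·4 + 4·6 = 36, giving x* = 1 and y* = 1.3333.
Expenditure on x: 4·1 = 4; share = 0.3333.

share on x = 0.3333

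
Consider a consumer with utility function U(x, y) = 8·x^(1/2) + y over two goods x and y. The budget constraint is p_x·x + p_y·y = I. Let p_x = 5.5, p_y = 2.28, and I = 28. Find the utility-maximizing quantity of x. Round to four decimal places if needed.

x* = 2.7496

Thus x* = (4·p_y/p_x)² — independent of I — with the rest of income spent on y.
Plugging in: x* = (4·2.28/5.5)² = 2.7496.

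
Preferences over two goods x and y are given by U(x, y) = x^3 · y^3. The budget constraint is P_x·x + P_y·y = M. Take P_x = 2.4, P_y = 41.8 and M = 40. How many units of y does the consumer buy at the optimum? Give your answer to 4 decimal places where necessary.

The MRS is y/x. Set MRS = P_x/P_y.
Rearranging, P_y·y = P_x·x. Substituting into the budget gives P_x·x·(1 + 1) = M.
Demand: x*(P_x,P_y,M) = 0.5·M/P_x and y* = 0.5·M/P_y.
At P_x=2.4, P_y=41.8, M=40: y* = 0.5·40/41.8 = 0.4785.

y* = 0.4785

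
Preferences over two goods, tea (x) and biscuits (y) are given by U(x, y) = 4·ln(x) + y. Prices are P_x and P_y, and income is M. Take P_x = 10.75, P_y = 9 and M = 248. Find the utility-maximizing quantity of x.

MU_x = 4/x, MU_y = 1. Tangency: 4/x = P_x/P_y.
So x*(P_x,P_y) = 4·P_y/P_x, independent of income; and y* = (M − 4·P_y)/P_y.
At the given prices: x* = 4·9/10.75 = 3.3488.

x* = 3.3488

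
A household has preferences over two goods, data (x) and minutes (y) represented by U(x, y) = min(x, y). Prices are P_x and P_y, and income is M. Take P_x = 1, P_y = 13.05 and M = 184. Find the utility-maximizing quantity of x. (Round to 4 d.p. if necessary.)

x* = 13.0961

Leontief preferences: the optimum is at the kink where x/1 = y/1, i.e. y = x.
Budget: P_x·x + P_y·x = M, so (P_x + P_y)·x = M.
Demand: x*(P_x,P_y,M) = M/(P_x + P_y), y* = M/(P_x + P_y).
Here 1 + 13.05 = 14.05, giving x* = 13.0961.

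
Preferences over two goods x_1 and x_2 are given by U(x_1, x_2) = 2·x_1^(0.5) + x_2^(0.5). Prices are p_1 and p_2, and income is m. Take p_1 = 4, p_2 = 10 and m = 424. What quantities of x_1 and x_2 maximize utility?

x_1* = 96.3636, x_2* = 3.8545

From the CES first-order condition, 2·(x_2/x_1)^(0.5) = p_1/p_2.
Hence x_2/x_1 = ((1/2)·p_1/p_2)^(1/(0.5)), i.e. raised to the 2 power.
With the ratio pinned down, the budget gives x_1* = m/(p_1 + p_2·(x_2/x_1)) and x_2* = (x_2/x_1)·x_1*.
Numerically x_2/x_1 = 0.04, so x_1* = 424/(4 + 10·0.04) = 96.3636 and x_2* = 0.04·96.3636 = 3.8545.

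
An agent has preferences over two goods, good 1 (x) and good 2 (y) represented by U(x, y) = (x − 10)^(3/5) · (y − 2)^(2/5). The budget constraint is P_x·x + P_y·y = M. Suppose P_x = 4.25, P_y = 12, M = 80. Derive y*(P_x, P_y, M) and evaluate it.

This is Cobb-Douglas in (x−10, y−2): tangency gives 0.6·P_y·(y−2) = 0.4·P_x·(x−10).
After buying the subsistence bundle (10, 2), a share 0.6 of the remaining income goes to x: x* = 10 + 0.6·(M − 10P_x − 2P_y)/P_x.
Discretionary income = 80 − 10·4.25 − 2·12 = 13.5; y* = 2 + 0.4·13.5/12 = 2.45.

y* = 2.45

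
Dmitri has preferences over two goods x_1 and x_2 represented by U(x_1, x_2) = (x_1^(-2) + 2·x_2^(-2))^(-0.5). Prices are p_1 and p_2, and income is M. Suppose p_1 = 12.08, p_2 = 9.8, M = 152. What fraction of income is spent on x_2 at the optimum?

share on x_2 = 0.5229

From the CES first-order condition, (1/2)·(x_2/x_1)^(3) = p_1/p_2.
Solve for the ratio: x_2/x_1 = [2·p_1/p_2]^(1/3).
Substitute x_2 = (x_2/x_1)·x_1 into the budget: x_1* = M/(p_1 + p_2·(x_2/x_1)).
Numerically x_2/x_1 = 1.350901, so x_1* = 152/(12.08 + 9.8·1.350901) = 6.0034 and x_2* = 1.350901·6.0034 = 8.11.
Expenditure on x_2: 9.8·8.11 = 79.4785; share = 0.5229.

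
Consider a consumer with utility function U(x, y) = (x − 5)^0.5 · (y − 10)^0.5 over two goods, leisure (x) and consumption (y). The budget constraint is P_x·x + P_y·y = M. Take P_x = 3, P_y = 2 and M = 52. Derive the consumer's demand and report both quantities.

MRS = (y−10)/(x−5). Tangency with P_x/P_y gives y−10 = (P_x/P_y)·(x−5).
Substituting into the budget: x* = 5 + 0.5·(M − 5·P_x − 10·P_y)/P_x, and y* = 10 + 0.5·(…)/P_y.
Discretionary income = 52 − 5·3 − 10·2 = 17; x* = 5 + 0.5·17/3 = 7.8333; y* = 10 + 0.5·17/2 = 14.25.

x* = 7.8333, y* = 14.25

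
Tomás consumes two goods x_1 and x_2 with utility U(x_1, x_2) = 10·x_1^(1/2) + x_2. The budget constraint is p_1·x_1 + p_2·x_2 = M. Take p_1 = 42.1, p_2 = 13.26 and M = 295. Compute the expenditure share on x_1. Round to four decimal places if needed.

share on x_1 = 0.3539

Utility is quasi-linear in x_2; the FOC for x_1 is 5/√x_1 = p_1/p_2.
Thus x_1* = (5·p_2/p_1)² — independent of M — with the rest of income spent on x_2.
Plugging in: x_1* = (5·13.26/42.1)² = 2.4801, x_2* = 14.3733.
Expenditure on x_1: 42.1·2.4801 = 104.4107; share = 0.3539.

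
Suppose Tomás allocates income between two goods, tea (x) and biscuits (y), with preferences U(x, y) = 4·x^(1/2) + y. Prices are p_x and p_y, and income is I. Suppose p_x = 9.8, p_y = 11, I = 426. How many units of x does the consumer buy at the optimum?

Utility is quasi-linear in y; the FOC for x is 2/√x = p_x/p_y.
Thus x* = (2·p_y/p_x)² — independent of I — with the rest of income spent on y.
Plugging in: x* = (2·11/9.8)² = 5.0396.

x* = 5.0396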